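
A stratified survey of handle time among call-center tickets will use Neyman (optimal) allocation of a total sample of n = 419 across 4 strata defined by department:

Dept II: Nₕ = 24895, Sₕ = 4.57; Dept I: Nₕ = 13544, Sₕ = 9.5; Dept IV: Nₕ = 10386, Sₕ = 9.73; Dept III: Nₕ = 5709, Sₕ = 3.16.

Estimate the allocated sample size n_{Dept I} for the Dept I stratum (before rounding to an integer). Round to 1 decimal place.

Neyman allocation: nₕ = n·NₕSₕ / Σⱼ NⱼSⱼ.
Σ NⱼSⱼ = 24895·4.57 + 13544·9.5 + 10386·9.73 + 5709·3.16 = 361534.37.
n_{Dept I} = 419·13544·9.5 / 361534.37 = 149.1.

149.1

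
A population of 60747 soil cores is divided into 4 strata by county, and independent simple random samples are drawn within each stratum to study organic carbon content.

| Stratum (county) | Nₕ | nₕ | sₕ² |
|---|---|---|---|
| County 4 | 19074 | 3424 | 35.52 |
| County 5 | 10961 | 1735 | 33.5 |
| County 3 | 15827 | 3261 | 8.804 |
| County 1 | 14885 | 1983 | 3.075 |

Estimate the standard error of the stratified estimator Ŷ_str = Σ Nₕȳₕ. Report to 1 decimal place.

Var(Ŷ_str) = Σₕ Nₕ²(1 − fₕ)sₕ²/nₕ.
County 4: 19074²·(1 − 3424/19074)·35.52/3424 = 3.0966728 × 10^6.
County 5: 10961²·(1 − 1735/10961)·33.5/1735 = 1.9525805 × 10^6.
County 3: 15827²·(1 − 3261/15827)·8.804/3261 = 536938.93.
County 1: 14885²·(1 − 1983/14885)·3.075/1983 = 297802.46.
Sum = 5.8839947 × 10^6.
SE = √(5.8839947 × 10^6) = 2425.7.

2425.7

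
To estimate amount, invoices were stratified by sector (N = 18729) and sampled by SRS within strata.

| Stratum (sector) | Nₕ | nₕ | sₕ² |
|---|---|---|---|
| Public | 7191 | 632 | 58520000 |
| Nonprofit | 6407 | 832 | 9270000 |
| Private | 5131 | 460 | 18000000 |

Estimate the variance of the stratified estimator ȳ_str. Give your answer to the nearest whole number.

16259

Var(ȳ_str) = Σₕ Wₕ²(1 − fₕ)sₕ²/nₕ with Wₕ = Nₕ/N, N = 18729.
Public: Wₕ = 0.38395002; term = 0.38395002²·(1 − 0.08788764)·58520000/632 = 12450.448.
Nonprofit: Wₕ = 0.34208981; term = 0.34208981²·(1 − 0.12985797)·9270000/832 = 1134.5583.
Private: Wₕ = 0.27396017; term = 0.27396017²·(1 − 0.08965114)·18000000/460 = 2673.6058.
Sum = 16258.612.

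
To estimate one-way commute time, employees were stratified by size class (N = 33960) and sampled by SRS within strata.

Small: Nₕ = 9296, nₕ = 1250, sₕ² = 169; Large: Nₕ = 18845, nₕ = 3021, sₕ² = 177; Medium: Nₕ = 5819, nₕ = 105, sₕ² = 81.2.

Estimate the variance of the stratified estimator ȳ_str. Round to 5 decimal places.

Var(ȳ_str) = Σₕ Wₕ²(1 − fₕ)sₕ²/nₕ with Wₕ = Nₕ/N, N = 33960.
Small: Wₕ = 0.27373380; term = 0.27373380²·(1 − 0.13446644)·169/1250 = 0.0087683418.
Large: Wₕ = 0.55491755; term = 0.55491755²·(1 − 0.16030777)·177/3021 = 0.015149545.
Medium: Wₕ = 0.17134865; term = 0.17134865²·(1 − 0.01804434)·81.2/105 = 0.022295641.
Sum = 0.046213528.

0.04621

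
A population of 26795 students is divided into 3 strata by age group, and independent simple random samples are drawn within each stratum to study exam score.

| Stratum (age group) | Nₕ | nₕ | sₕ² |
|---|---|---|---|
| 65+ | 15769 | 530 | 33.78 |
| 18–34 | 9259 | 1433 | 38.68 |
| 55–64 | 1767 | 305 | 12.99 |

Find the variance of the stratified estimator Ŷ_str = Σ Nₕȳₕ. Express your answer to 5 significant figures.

1.7382 × 10^7

Var(Ŷ_str) = Σₕ Nₕ²(1 − fₕ)sₕ²/nₕ.
65+: 15769²·(1 − 530/15769)·33.78/530 = 1.5315966 × 10^7.
18–34: 9259²·(1 − 1433/9259)·38.68/1433 = 1.955889 × 10^6.
55–64: 1767²·(1 − 305/1767)·12.99/305 = 110025.47.
Sum = 1.738188 × 10^7.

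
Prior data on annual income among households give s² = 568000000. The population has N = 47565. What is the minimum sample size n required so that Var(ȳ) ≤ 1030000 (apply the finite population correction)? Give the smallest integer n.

546

Without fpc, n₀ = s²/D = 568000000/1030000 = 551.4563.
With fpc, (1 − n/N)·s²/n ≤ D requires n ≥ n₀/(1 + n₀/N) = 551.4563/(1 + 551.4563/47565) = 545.1361.
Rounding up, n = 546.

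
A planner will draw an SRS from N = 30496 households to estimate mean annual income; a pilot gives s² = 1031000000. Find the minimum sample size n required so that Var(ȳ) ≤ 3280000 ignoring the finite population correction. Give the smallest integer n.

Without fpc, n₀ = s²/D = 1031000000/3280000 = 314.3293.
Rounding up, n = 315.

315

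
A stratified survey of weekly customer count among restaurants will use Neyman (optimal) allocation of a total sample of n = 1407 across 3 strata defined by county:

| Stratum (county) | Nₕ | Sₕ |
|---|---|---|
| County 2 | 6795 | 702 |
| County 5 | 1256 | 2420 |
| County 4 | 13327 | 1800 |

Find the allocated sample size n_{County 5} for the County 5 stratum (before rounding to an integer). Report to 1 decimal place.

Neyman allocation: nₕ = n·NₕSₕ / Σⱼ NⱼSⱼ.
Σ NⱼSⱼ = 6795·702 + 1256·2420 + 13327·1800 = 3.179821 × 10^7.
n_{County 5} = 1407·1256·2420 / (3.179821 × 10^7) = 134.5.

134.5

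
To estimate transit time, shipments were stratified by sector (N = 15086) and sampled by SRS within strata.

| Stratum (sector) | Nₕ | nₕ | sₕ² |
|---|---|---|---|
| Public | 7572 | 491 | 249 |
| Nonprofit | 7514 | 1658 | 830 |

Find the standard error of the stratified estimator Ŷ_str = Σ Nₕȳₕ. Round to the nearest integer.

Var(Ŷ_str) = Σₕ Nₕ²(1 − fₕ)sₕ²/nₕ.
Public: 7572²·(1 − 491/7572)·249/491 = 2.7190867 × 10^7.
Nonprofit: 7514²·(1 − 1658/7514)·830/1658 = 2.2027531 × 10^7.
Sum = 4.9218398 × 10^7.
SE = √(4.9218398 × 10^7) = 7016.

7016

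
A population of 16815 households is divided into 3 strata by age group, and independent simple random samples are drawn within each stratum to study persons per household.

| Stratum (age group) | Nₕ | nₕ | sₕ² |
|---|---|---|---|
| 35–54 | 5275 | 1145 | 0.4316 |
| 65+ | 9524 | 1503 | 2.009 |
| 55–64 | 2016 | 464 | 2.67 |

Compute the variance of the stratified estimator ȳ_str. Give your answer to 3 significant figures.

4.54 × 10^-4

Var(ȳ_str) = Σₕ Wₕ²(1 − fₕ)sₕ²/nₕ with Wₕ = Nₕ/N, N = 16815.
35–54: Wₕ = 0.31370800; term = 0.31370800²·(1 − 0.21706161)·0.4316/1145 = 2.9043886 × 10^-5.
65+: Wₕ = 0.56639905; term = 0.56639905²·(1 − 0.15781184)·2.009/1503 = 3.611396 × 10^-4.
55–64: Wₕ = 0.11989295; term = 0.11989295²·(1 − 0.23015873)·2.67/464 = 6.3676881 × 10^-5.
Sum = 4.5386037 × 10^-4.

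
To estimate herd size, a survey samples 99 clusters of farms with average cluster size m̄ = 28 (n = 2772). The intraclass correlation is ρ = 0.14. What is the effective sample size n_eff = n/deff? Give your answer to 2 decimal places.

deff = 1 + (28 − 1)·0.14 = 1 + 3.78 = 4.78.
n_eff = 2772 / 4.78 = 579.92.

579.92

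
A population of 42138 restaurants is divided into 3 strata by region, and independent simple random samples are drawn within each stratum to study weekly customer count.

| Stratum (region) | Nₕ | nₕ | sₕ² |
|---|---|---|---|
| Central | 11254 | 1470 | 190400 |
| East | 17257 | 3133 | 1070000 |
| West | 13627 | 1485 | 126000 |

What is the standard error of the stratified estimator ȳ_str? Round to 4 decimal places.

Var(ȳ_str) = Σₕ Wₕ²(1 − fₕ)sₕ²/nₕ with Wₕ = Nₕ/N, N = 42138.
Central: Wₕ = 0.26707485; term = 0.26707485²·(1 − 0.13062022)·190400/1470 = 8.0320264.
East: Wₕ = 0.40953534; term = 0.40953534²·(1 − 0.18154952)·1070000/3133 = 46.881182.
West: Wₕ = 0.32338981; term = 0.32338981²·(1 − 0.10897483)·126000/1485 = 7.9065448.
Sum = 62.819753.
SE = √(62.819753) = 7.9259.

7.9259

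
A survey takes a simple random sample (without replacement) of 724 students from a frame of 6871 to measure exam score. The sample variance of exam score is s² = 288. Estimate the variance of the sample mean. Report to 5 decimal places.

0.35587

Under SRS without replacement, Var(ȳ) = (1 − f)·s²/n with f = n/N = 724/6871 = 0.10537040.
Var(ȳ) = (1 − 0.10537040)·288/724 = 0.89462960·0.39779006 = 0.35587476.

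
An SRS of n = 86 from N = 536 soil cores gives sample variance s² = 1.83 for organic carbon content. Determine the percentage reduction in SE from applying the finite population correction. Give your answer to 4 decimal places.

8.3729

f = n/N = 86/536 = 0.16044776.
SE_no-fpc = √(s²/n) = 0.14587347; SE_fpc = √((1−f)s²/n) = 0.13365961.
Ratio = √(1−f) = 0.91627083. Reduction = 100·(1 − 0.91627083) = 8.3729%.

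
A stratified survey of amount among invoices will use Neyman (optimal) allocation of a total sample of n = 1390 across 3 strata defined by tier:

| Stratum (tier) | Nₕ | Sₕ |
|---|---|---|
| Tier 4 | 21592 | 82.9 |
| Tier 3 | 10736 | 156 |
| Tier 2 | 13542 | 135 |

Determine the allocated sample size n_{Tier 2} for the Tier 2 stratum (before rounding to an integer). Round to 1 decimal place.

Neyman allocation: nₕ = n·NₕSₕ / Σⱼ NⱼSⱼ.
Σ NⱼSⱼ = 21592·82.9 + 10736·156 + 13542·135 = 5.2929628 × 10^6.
n_{Tier 2} = 1390·13542·135 / (5.2929628 × 10^6) = 480.1.

480.1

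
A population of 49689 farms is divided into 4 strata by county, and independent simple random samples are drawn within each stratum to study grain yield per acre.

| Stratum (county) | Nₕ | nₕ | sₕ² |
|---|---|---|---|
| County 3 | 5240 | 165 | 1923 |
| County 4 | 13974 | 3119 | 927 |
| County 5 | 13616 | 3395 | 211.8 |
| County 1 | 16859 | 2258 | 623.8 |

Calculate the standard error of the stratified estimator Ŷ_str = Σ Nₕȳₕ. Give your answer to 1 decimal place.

Var(Ŷ_str) = Σₕ Nₕ²(1 − fₕ)sₕ²/nₕ.
County 3: 5240²·(1 − 165/5240)·1923/165 = 3.0992933 × 10^8.
County 4: 13974²·(1 − 3119/13974)·927/3119 = 4.508322 × 10^7.
County 5: 13616²·(1 − 3395/13616)·211.8/3395 = 8.6821865 × 10^6.
County 1: 16859²·(1 − 2258/16859)·623.8/2258 = 6.8004217 × 10^7.
Sum = 4.3169895 × 10^8.
SE = √(4.3169895 × 10^8) = 20777.4.

20777.4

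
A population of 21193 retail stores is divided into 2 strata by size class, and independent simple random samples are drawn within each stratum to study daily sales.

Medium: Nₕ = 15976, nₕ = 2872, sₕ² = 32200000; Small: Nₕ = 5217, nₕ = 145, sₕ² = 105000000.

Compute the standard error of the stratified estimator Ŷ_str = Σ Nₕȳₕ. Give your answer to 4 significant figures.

4.638 × 10^6

Var(Ŷ_str) = Σₕ Nₕ²(1 − fₕ)sₕ²/nₕ.
Medium: 15976²·(1 − 2872/15976)·32200000/2872 = 2.3471637 × 10^12.
Small: 5217²·(1 − 145/5217)·105000000/145 = 1.9161142 × 10^13.
Sum = 2.1508306 × 10^13.
SE = √(2.1508306 × 10^13) = 4.638 × 10^6.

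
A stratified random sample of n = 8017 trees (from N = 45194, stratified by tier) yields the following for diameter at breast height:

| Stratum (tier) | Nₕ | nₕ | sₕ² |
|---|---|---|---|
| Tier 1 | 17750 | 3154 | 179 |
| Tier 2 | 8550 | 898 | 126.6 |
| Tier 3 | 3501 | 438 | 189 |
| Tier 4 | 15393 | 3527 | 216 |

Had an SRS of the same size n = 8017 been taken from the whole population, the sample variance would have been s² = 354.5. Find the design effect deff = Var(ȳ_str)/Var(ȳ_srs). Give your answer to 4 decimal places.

0.5349

Var(ȳ_str) = Σ Wₕ²(1−fₕ)sₕ²/nₕ with Wₕ = Nₕ/45194:
  Tier 1: (17750/45194)²·(1−3154/17750)·179/3154 = 0.0071988312
  Tier 2: (8550/45194)²·(1−898/8550)·126.6/898 = 0.0045158227
  Tier 3: (3501/45194)²·(1−438/3501)·189/438 = 0.0022655061
  Tier 4: (15393/45194)²·(1−3527/15393)·216/3527 = 0.0054766419
  → Var(ȳ_str) = 0.019456802.
Var(ȳ_srs) = (1 − 8017/45194)·354.5/8017 = 0.036374574.
deff = 0.019456802 / 0.036374574 = 0.5349.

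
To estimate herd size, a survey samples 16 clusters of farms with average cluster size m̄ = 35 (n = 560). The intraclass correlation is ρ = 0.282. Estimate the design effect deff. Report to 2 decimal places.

deff = 1 + (35 − 1)·0.282 = 1 + 9.588 = 10.588.

10.59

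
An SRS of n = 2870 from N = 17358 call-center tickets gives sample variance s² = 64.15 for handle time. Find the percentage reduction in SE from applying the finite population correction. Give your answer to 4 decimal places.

f = n/N = 2870/17358 = 0.16534163.
SE_no-fpc = √(s²/n) = 0.14950557; SE_fpc = √((1−f)s²/n) = 0.13658775.
Ratio = √(1−f) = 0.91359639. Reduction = 100·(1 − 0.91359639) = 8.6404%.

8.6404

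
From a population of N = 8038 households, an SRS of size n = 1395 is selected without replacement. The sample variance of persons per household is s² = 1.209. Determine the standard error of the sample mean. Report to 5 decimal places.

0.02676

Under SRS without replacement, Var(ȳ) = (1 − f)·s²/n with f = n/N = 1395/8038 = 0.17355063.
Var(ȳ) = (1 − 0.17355063)·1.209/1395 = 0.82644937·8.6666667 × 10^-4 = 7.1625612 × 10^-4.
SE(ȳ) = √(7.1625612 × 10^-4) = 0.02676.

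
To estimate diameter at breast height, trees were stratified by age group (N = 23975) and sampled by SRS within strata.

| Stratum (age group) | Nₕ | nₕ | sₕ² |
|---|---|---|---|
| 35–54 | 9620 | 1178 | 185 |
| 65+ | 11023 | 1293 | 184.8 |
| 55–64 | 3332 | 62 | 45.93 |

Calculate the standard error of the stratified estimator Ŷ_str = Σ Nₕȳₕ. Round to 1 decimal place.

6012.9

Var(Ŷ_str) = Σₕ Nₕ²(1 − fₕ)sₕ²/nₕ.
35–54: 9620²·(1 − 1178/9620)·185/1178 = 1.2754013 × 10^7.
65+: 11023²·(1 − 1293/11023)·184.8/1293 = 1.532908 × 10^7.
55–64: 3332²·(1 − 62/3332)·45.93/62 = 8.0715604 × 10^6.
Sum = 3.6154653 × 10^7.
SE = √(3.6154653 × 10^7) = 6012.9.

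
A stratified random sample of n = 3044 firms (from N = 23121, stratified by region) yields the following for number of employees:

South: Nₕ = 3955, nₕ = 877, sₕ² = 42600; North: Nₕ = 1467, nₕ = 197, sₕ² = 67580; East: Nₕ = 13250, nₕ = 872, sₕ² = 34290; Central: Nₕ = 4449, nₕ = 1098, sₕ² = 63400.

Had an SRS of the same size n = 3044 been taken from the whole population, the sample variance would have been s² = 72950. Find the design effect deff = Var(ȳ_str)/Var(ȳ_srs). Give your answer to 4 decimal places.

0.7677

Var(ȳ_str) = Σ Wₕ²(1−fₕ)sₕ²/nₕ with Wₕ = Nₕ/23121:
  South: (3955/23121)²·(1−877/3955)·42600/877 = 1.1061445
  North: (1467/23121)²·(1−197/1467)·67580/197 = 1.1955633
  East: (13250/23121)²·(1−872/13250)·34290/872 = 12.064356
  Central: (4449/23121)²·(1−1098/4449)·63400/1098 = 1.6103138
  → Var(ȳ_str) = 15.976378.
Var(ȳ_srs) = (1 − 3044/23121)·72950/3044 = 20.810037.
deff = 15.976378 / 20.810037 = 0.7677.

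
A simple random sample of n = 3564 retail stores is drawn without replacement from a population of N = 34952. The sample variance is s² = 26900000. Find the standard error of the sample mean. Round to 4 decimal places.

82.3290

Under SRS without replacement, Var(ȳ) = (1 − f)·s²/n with f = n/N = 3564/34952 = 0.10196841.
Var(ȳ) = (1 − 0.10196841)·26900000/3564 = 0.89803159·7547.6992 = 6778.0723.
SE(ȳ) = √(6778.0723) = 82.3290.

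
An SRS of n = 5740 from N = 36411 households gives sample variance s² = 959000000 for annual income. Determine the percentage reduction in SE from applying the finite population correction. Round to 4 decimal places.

8.2201

f = n/N = 5740/36411 = 0.15764467.
SE_no-fpc = √(s²/n) = 408.74585; SE_fpc = √((1−f)s²/n) = 375.14661.
Ratio = √(1−f) = 0.91779918. Reduction = 100·(1 − 0.91779918) = 8.2201%.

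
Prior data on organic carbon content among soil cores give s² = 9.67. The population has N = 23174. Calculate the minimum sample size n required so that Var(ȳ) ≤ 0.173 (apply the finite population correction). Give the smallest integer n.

56

Without fpc, n₀ = s²/D = 9.67/0.173 = 55.8960.
With fpc, (1 − n/N)·s²/n ≤ D requires n ≥ n₀/(1 + n₀/N) = 55.8960/(1 + 55.8960/23174) = 55.7615.
Rounding up, n = 56.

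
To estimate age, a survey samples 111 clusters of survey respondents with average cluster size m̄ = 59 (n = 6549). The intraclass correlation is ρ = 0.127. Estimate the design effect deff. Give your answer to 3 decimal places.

8.366

deff = 1 + (59 − 1)·0.127 = 1 + 7.366 = 8.366.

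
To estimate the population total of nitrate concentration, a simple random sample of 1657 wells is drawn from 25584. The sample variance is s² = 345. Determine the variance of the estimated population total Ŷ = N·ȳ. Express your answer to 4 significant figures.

Var(Ŷ) = N²·Var(ȳ) = N²·(1 − n/N)·s²/n.
f = 1657/25584 = 0.06476704; Var(ȳ) = 0.93523296·345/1657 = 0.19472261.
Var(Ŷ) = 25584² · 0.19472261 = 1.2745394 × 10^8.

1.275 × 10^8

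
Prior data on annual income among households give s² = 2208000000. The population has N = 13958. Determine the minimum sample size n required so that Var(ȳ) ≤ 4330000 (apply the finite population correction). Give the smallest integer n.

Without fpc, n₀ = s²/D = 2208000000/4330000 = 509.9307.
With fpc, (1 − n/N)·s²/n ≤ D requires n ≥ n₀/(1 + n₀/N) = 509.9307/(1 + 509.9307/13958) = 491.9579.
Rounding up, n = 492.

492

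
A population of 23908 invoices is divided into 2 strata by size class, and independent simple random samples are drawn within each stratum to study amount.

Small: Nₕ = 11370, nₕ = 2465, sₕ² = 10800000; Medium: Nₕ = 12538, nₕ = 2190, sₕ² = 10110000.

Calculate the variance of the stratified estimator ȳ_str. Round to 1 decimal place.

Var(ȳ_str) = Σₕ Wₕ²(1 − fₕ)sₕ²/nₕ with Wₕ = Nₕ/N, N = 23908.
Small: Wₕ = 0.47557303; term = 0.47557303²·(1 − 0.21679859)·10800000/2465 = 776.09472.
Medium: Wₕ = 0.52442697; term = 0.52442697²·(1 − 0.17466901)·10110000/2190 = 1047.8648.
Sum = 1823.9595.

1824.0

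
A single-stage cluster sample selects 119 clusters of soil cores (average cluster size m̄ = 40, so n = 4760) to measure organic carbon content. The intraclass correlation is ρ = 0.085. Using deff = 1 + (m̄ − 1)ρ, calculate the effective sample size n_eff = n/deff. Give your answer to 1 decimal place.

deff = 1 + (40 − 1)·0.085 = 1 + 3.315 = 4.315.
n_eff = 4760 / 4.315 = 1103.1.

1103.1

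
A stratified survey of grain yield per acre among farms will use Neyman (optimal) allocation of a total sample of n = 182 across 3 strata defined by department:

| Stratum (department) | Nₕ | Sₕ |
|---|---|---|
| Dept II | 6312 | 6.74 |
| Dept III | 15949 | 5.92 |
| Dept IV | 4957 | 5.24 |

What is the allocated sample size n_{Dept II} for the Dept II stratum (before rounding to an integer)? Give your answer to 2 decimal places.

Neyman allocation: nₕ = n·NₕSₕ / Σⱼ NⱼSⱼ.
Σ NⱼSⱼ = 6312·6.74 + 15949·5.92 + 4957·5.24 = 162935.64.
n_{Dept II} = 182·6312·6.74 / 162935.64 = 47.52.

47.52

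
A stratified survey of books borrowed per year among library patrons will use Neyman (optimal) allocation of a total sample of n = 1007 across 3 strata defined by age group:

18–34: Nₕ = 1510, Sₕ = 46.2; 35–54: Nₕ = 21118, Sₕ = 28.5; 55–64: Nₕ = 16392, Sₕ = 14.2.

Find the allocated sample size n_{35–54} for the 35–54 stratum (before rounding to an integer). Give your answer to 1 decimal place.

Neyman allocation: nₕ = n·NₕSₕ / Σⱼ NⱼSⱼ.
Σ NⱼSⱼ = 1510·46.2 + 21118·28.5 + 16392·14.2 = 904391.4.
n_{35–54} = 1007·21118·28.5 / 904391.4 = 670.1.

670.1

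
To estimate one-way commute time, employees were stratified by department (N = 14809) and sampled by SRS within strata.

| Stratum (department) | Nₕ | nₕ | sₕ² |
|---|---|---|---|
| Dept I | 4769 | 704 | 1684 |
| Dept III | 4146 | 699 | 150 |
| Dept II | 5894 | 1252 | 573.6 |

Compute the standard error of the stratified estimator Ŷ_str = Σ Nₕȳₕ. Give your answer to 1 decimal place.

Var(Ŷ_str) = Σₕ Nₕ²(1 − fₕ)sₕ²/nₕ.
Dept I: 4769²·(1 − 704/4769)·1684/704 = 4.6372157 × 10^7.
Dept III: 4146²·(1 − 699/4146)·150/699 = 3.0667944 × 10^6.
Dept II: 5894²·(1 − 1252/5894)·573.6/1252 = 1.2534877 × 10^7.
Sum = 6.1973828 × 10^7.
SE = √(6.1973828 × 10^7) = 7872.3.

7872.3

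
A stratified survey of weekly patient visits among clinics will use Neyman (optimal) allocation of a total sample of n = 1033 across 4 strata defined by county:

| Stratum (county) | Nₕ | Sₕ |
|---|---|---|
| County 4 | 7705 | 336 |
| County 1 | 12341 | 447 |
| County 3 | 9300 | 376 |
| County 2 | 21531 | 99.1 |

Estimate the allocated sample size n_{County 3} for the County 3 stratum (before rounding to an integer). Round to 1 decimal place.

263.0

Neyman allocation: nₕ = n·NₕSₕ / Σⱼ NⱼSⱼ.
Σ NⱼSⱼ = 7705·336 + 12341·447 + 9300·376 + 21531·99.1 = 1.3735829 × 10^7.
n_{County 3} = 1033·9300·376 / (1.3735829 × 10^7) = 263.0.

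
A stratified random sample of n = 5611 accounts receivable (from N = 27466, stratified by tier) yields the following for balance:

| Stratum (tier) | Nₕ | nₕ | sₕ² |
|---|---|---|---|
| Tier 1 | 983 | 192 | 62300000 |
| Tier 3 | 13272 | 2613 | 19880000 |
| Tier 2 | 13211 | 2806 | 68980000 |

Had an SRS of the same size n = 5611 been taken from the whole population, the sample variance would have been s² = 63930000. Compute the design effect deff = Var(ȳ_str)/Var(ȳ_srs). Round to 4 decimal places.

0.6883

Var(ȳ_str) = Σ Wₕ²(1−fₕ)sₕ²/nₕ with Wₕ = Nₕ/27466:
  Tier 1: (983/27466)²·(1−192/983)·62300000/192 = 334.44599
  Tier 3: (13272/27466)²·(1−2613/13272)·19880000/2613 = 1426.7207
  Tier 2: (13211/27466)²·(1−2806/13211)·68980000/2806 = 4479.4271
  → Var(ȳ_str) = 6240.5938.
Var(ȳ_srs) = (1 − 5611/27466)·63930000/5611 = 9066.0859.
deff = 6240.5938 / 9066.0859 = 0.6883.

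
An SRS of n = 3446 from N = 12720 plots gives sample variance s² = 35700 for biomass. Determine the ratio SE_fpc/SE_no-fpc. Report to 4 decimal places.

0.8539

f = n/N = 3446/12720 = 0.27091195.
SE_no-fpc = √(s²/n) = 3.2186701; SE_fpc = √((1−f)s²/n) = 2.7483147.
Ratio = √(1−f) = 0.85386653.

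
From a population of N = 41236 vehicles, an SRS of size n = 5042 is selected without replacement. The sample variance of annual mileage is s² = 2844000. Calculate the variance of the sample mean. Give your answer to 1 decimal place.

Under SRS without replacement, Var(ȳ) = (1 − f)·s²/n with f = n/N = 5042/41236 = 0.12227180.
Var(ȳ) = (1 − 0.12227180)·2844000/5042 = 0.87772820·564.06188 = 495.09302.

495.1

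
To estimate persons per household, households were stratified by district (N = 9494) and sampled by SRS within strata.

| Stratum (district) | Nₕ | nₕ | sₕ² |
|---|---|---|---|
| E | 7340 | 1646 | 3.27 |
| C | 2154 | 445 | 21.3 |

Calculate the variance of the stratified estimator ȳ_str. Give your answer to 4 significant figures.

Var(ȳ_str) = Σₕ Wₕ²(1 − fₕ)sₕ²/nₕ with Wₕ = Nₕ/N, N = 9494.
E: Wₕ = 0.77311987; term = 0.77311987²·(1 − 0.22425068)·3.27/1646 = 9.2115559 × 10^-4.
C: Wₕ = 0.22688013; term = 0.22688013²·(1 − 0.20659239)·21.3/445 = 0.0019548296.
Sum = 0.0028759852.

0.002876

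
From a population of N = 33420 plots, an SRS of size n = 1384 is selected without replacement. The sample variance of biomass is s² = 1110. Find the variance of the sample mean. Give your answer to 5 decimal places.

Under SRS without replacement, Var(ȳ) = (1 − f)·s²/n with f = n/N = 1384/33420 = 0.04141233.
Var(ȳ) = (1 − 0.04141233)·1110/1384 = 0.95858767·0.80202312 = 0.76880948.

0.76881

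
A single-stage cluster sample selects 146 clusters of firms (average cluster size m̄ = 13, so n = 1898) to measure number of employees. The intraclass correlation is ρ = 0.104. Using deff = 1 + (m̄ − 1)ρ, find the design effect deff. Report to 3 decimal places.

deff = 1 + (13 − 1)·0.104 = 1 + 1.248 = 2.248.

2.248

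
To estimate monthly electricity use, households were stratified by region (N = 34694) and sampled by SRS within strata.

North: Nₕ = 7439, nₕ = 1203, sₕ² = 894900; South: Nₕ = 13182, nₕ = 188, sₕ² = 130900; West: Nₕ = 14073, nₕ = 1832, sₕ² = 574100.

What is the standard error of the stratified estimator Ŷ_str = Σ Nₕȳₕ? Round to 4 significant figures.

Var(Ŷ_str) = Σₕ Nₕ²(1 − fₕ)sₕ²/nₕ.
North: 7439²·(1 − 1203/7439)·894900/1203 = 3.4508775 × 10^10.
South: 13182²·(1 − 188/13182)·130900/188 = 1.1926307 × 10^11.
West: 14073²·(1 − 1832/14073)·574100/1832 = 5.3984075 × 10^10.
Sum = 2.0775592 × 10^11.
SE = √(2.0775592 × 10^11) = 455800.

455800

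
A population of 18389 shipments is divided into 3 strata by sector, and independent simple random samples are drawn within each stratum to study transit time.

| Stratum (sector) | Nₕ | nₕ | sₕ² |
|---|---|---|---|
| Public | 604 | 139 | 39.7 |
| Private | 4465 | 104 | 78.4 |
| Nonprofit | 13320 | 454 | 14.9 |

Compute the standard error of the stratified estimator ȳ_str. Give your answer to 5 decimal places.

Var(ȳ_str) = Σₕ Wₕ²(1 − fₕ)sₕ²/nₕ with Wₕ = Nₕ/N, N = 18389.
Public: Wₕ = 0.03284572; term = 0.03284572²·(1 − 0.23013245)·39.7/139 = 2.3721895 × 10^-4.
Private: Wₕ = 0.24280820; term = 0.24280820²·(1 − 0.02329227)·78.4/104 = 0.043408427.
Nonprofit: Wₕ = 0.72434608; term = 0.72434608²·(1 − 0.03408408)·14.9/454 = 0.01663267.
Sum = 0.060278316.
SE = √(0.060278316) = 0.24552.

0.24552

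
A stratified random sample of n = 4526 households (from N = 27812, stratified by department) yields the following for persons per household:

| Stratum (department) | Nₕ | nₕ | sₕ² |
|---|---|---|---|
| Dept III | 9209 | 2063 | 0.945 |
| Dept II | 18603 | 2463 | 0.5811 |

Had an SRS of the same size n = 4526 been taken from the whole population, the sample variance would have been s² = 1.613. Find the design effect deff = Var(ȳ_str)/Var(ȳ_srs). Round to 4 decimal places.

Var(ȳ_str) = Σ Wₕ²(1−fₕ)sₕ²/nₕ with Wₕ = Nₕ/27812:
  Dept III: (9209/27812)²·(1−2063/9209)·0.945/2063 = 3.8971186 × 10^-5
  Dept II: (18603/27812)²·(1−2463/18603)·0.5811/2463 = 9.1581666 × 10^-5
  → Var(ȳ_str) = 1.3055285 × 10^-4.
Var(ȳ_srs) = (1 − 4526/27812)·1.613/4526 = 2.9838878 × 10^-4.
deff = (1.3055285 × 10^-4) / (2.9838878 × 10^-4) = 0.4375.

0.4375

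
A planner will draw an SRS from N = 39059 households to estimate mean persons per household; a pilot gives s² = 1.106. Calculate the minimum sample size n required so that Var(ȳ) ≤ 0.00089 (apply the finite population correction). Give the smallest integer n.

1205

Without fpc, n₀ = s²/D = 1.106/0.00089 = 1242.6966.
With fpc, (1 − n/N)·s²/n ≤ D requires n ≥ n₀/(1 + n₀/N) = 1242.6966/(1 + 1242.6966/39059) = 1204.3782.
Rounding up, n = 1205.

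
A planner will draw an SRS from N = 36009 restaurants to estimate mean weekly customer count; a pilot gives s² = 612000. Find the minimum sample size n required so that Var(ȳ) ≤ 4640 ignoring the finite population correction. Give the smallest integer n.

132

Without fpc, n₀ = s²/D = 612000/4640 = 131.8966.
Rounding up, n = 132.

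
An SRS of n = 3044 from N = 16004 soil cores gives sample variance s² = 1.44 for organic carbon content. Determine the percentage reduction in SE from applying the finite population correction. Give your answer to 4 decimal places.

f = n/N = 3044/16004 = 0.19020245.
SE_no-fpc = √(s²/n) = 0.021749983; SE_fpc = √((1−f)s²/n) = 0.019572538.
Ratio = √(1−f) = 0.89988752. Reduction = 100·(1 − 0.89988752) = 10.0112%.

10.0112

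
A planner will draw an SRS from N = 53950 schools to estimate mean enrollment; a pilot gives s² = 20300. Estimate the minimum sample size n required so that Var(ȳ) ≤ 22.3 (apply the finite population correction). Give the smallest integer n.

Without fpc, n₀ = s²/D = 20300/22.3 = 910.3139.
With fpc, (1 − n/N)·s²/n ≤ D requires n ≥ n₀/(1 + n₀/N) = 910.3139/(1 + 910.3139/53950) = 895.2088.
Rounding up, n = 896.

896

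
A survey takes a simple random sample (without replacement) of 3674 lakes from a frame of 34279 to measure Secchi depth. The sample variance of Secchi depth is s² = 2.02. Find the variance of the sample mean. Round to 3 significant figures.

4.91 × 10^-4

Under SRS without replacement, Var(ȳ) = (1 − f)·s²/n with f = n/N = 3674/34279 = 0.10717932.
Var(ȳ) = (1 − 0.10717932)·2.02/3674 = 0.89282068·5.4980947 × 10^-4 = 4.9088127 × 10^-4.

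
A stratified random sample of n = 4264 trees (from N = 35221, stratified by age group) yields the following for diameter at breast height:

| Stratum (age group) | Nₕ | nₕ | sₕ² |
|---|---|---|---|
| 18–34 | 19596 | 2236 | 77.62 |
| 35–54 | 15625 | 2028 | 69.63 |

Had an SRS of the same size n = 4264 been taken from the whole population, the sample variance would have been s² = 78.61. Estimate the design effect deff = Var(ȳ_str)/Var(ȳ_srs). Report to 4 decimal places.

0.9504

Var(ȳ_str) = Σ Wₕ²(1−fₕ)sₕ²/nₕ with Wₕ = Nₕ/35221:
  18–34: (19596/35221)²·(1−2236/19596)·77.62/2236 = 0.0095195326
  35–54: (15625/35221)²·(1−2028/15625)·69.63/2028 = 0.0058801473
  → Var(ȳ_str) = 0.01539968.
Var(ȳ_srs) = (1 − 4264/35221)·78.61/4264 = 0.016203834.
deff = 0.01539968 / 0.016203834 = 0.9504.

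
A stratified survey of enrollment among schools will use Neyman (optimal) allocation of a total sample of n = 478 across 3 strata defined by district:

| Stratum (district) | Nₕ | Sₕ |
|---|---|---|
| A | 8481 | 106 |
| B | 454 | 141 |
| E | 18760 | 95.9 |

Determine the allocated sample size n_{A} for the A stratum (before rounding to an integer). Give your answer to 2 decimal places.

155.58

Neyman allocation: nₕ = n·NₕSₕ / Σⱼ NⱼSⱼ.
Σ NⱼSⱼ = 8481·106 + 454·141 + 18760·95.9 = 2.762084 × 10^6.
n_{A} = 478·8481·106 / (2.762084 × 10^6) = 155.58.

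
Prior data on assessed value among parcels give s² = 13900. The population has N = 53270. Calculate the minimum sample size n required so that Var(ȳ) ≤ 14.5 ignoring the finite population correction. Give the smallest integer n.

959

Without fpc, n₀ = s²/D = 13900/14.5 = 958.6207.
Rounding up, n = 959.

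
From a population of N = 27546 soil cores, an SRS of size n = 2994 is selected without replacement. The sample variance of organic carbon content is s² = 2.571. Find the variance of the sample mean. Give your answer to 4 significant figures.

Under SRS without replacement, Var(ȳ) = (1 − f)·s²/n with f = n/N = 2994/27546 = 0.10869092.
Var(ȳ) = (1 − 0.10869092)·2.571/2994 = 0.89130908·8.5871743 × 10^-4 = 7.6538265 × 10^-4.

7.654 × 10^-4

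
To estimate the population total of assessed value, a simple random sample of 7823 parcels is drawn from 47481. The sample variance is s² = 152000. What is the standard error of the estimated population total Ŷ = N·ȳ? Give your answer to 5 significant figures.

191280

Var(Ŷ) = N²·Var(ȳ) = N²·(1 − n/N)·s²/n.
f = 7823/47481 = 0.16476064; Var(ȳ) = 0.83523936·152000/7823 = 16.228606.
Var(Ŷ) = 47481² · 16.228606 = 3.6586506 × 10^10.
SE(Ŷ) = √(3.6586506 × 10^10) = 191280.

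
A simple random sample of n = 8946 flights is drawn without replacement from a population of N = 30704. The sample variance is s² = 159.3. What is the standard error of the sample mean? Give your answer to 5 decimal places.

Under SRS without replacement, Var(ȳ) = (1 − f)·s²/n with f = n/N = 8946/30704 = 0.29136269.
Var(ȳ) = (1 − 0.29136269)·159.3/8946 = 0.70863731·0.017806841 = 0.012618592.
SE(ȳ) = √(0.012618592) = 0.11233.

0.11233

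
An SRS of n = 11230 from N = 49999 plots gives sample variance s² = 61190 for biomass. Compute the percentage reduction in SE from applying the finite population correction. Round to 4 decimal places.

f = n/N = 11230/49999 = 0.22460449.
SE_no-fpc = √(s²/n) = 2.334266; SE_fpc = √((1−f)s²/n) = 2.055474.
Ratio = √(1−f) = 0.88056545. Reduction = 100·(1 − 0.88056545) = 11.9435%.

11.9435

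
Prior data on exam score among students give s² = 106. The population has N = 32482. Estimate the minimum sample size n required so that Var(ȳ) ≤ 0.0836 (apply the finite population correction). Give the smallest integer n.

1221

Without fpc, n₀ = s²/D = 106/0.0836 = 1267.9426.
With fpc, (1 − n/N)·s²/n ≤ D requires n ≥ n₀/(1 + n₀/N) = 1267.9426/(1 + 1267.9426/32482) = 1220.3076.
Rounding up, n = 1221.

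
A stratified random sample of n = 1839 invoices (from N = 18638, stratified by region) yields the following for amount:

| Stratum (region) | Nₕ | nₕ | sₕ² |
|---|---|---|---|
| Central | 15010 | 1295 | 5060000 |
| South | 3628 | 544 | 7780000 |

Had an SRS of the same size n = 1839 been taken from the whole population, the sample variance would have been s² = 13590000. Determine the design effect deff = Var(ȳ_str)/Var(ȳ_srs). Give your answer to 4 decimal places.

0.4168

Var(ȳ_str) = Σ Wₕ²(1−fₕ)sₕ²/nₕ with Wₕ = Nₕ/18638:
  Central: (15010/18638)²·(1−1295/15010)·5060000/1295 = 2315.5739
  South: (3628/18638)²·(1−544/3628)·7780000/544 = 460.64221
  → Var(ȳ_str) = 2776.2161.
Var(ȳ_srs) = (1 − 1839/18638)·13590000/1839 = 6660.7303.
deff = 2776.2161 / 6660.7303 = 0.4168.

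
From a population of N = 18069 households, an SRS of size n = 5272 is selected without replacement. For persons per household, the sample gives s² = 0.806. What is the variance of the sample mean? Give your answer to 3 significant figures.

Under SRS without replacement, Var(ȳ) = (1 − f)·s²/n with f = n/N = 5272/18069 = 0.29177044.
Var(ȳ) = (1 − 0.29177044)·0.806/5272 = 0.70822956·1.5288316 × 10^-4 = 1.0827637 × 10^-4.

1.08 × 10^-4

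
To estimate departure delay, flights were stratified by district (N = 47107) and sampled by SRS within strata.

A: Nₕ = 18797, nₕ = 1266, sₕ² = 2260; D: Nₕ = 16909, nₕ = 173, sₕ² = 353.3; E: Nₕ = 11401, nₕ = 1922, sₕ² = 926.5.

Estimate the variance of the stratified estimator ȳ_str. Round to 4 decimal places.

0.5490

Var(ȳ_str) = Σₕ Wₕ²(1 − fₕ)sₕ²/nₕ with Wₕ = Nₕ/N, N = 47107.
A: Wₕ = 0.39902775; term = 0.39902775²·(1 − 0.06735117)·2260/1266 = 0.26509349.
D: Wₕ = 0.35894878; term = 0.35894878²·(1 − 0.01023124)·353.3/173 = 0.26043313.
E: Wₕ = 0.24202348; term = 0.24202348²·(1 − 0.16858170)·926.5/1922 = 0.023476136.
Sum = 0.54900276.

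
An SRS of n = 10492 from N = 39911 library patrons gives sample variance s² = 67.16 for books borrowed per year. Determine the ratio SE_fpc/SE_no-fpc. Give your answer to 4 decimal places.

0.8586

f = n/N = 10492/39911 = 0.26288492.
SE_no-fpc = √(s²/n) = 0.080006671; SE_fpc = √((1−f)s²/n) = 0.068690053.
Ratio = √(1−f) = 0.85855406.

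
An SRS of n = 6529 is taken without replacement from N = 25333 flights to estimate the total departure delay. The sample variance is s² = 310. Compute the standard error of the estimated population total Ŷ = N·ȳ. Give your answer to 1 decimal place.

Var(Ŷ) = N²·Var(ȳ) = N²·(1 − n/N)·s²/n.
f = 6529/25333 = 0.25772708; Var(ȳ) = 0.74227292·310/6529 = 0.035243469.
Var(Ŷ) = 25333² · 0.035243469 = 2.261788 × 10^7.
SE(Ŷ) = √(2.261788 × 10^7) = 4755.8.

4755.8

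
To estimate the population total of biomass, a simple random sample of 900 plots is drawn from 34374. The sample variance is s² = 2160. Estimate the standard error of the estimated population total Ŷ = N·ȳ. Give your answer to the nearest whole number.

Var(Ŷ) = N²·Var(ȳ) = N²·(1 − n/N)·s²/n.
f = 900/34374 = 0.02618258; Var(ȳ) = 0.97381742·2160/900 = 2.3371618.
Var(Ŷ) = 34374² · 2.3371618 = 2.7615247 × 10^9.
SE(Ŷ) = √(2.7615247 × 10^9) = 52550.

52550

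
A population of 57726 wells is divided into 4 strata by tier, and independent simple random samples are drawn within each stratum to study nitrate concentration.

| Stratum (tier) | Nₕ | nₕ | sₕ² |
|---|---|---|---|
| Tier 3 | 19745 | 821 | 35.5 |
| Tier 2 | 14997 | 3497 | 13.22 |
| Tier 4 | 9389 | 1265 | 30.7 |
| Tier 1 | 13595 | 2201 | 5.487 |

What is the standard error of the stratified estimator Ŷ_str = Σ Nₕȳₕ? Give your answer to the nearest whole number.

4364

Var(Ŷ_str) = Σₕ Nₕ²(1 − fₕ)sₕ²/nₕ.
Tier 3: 19745²·(1 − 821/19745)·35.5/821 = 1.6156797 × 10^7.
Tier 2: 14997²·(1 − 3497/14997)·13.22/3497 = 651985.68.
Tier 4: 9389²·(1 − 1265/9389)·30.7/1265 = 1.8511308 × 10^6.
Tier 1: 13595²·(1 − 2201/13595)·5.487/2201 = 386162.72.
Sum = 1.9046076 × 10^7.
SE = √(1.9046076 × 10^7) = 4364.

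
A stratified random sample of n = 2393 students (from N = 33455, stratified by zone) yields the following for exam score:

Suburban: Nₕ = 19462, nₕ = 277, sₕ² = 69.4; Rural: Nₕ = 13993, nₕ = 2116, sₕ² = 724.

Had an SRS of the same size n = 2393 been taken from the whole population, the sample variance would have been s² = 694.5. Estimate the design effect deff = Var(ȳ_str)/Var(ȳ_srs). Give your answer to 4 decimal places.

Var(ȳ_str) = Σ Wₕ²(1−fₕ)sₕ²/nₕ with Wₕ = Nₕ/33455:
  Suburban: (19462/33455)²·(1−277/19462)·69.4/277 = 0.083580873
  Rural: (13993/33455)²·(1−2116/13993)·724/2116 = 0.0508064
  → Var(ȳ_str) = 0.13438727.
Var(ȳ_srs) = (1 − 2393/33455)·694.5/2393 = 0.26946225.
deff = 0.13438727 / 0.26946225 = 0.4987.

0.4987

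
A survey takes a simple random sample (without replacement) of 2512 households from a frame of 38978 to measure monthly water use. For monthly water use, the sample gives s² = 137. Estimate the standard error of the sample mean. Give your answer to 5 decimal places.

Under SRS without replacement, Var(ȳ) = (1 − f)·s²/n with f = n/N = 2512/38978 = 0.06444661.
Var(ȳ) = (1 − 0.06444661)·137/2512 = 0.93555339·0.054538217 = 0.051023413.
SE(ȳ) = √(0.051023413) = 0.22588.

0.22588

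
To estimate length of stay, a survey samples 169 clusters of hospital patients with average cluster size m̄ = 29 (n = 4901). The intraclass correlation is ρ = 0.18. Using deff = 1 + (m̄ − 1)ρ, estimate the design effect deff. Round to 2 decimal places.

deff = 1 + (29 − 1)·0.18 = 1 + 5.04 = 6.04.

6.04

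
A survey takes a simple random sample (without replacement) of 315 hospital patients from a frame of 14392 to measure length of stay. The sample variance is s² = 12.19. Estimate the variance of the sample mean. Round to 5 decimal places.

0.03785

Under SRS without replacement, Var(ȳ) = (1 − f)·s²/n with f = n/N = 315/14392 = 0.02188716.
Var(ȳ) = (1 − 0.02188716)·12.19/315 = 0.97811284·0.038698413 = 0.037851414.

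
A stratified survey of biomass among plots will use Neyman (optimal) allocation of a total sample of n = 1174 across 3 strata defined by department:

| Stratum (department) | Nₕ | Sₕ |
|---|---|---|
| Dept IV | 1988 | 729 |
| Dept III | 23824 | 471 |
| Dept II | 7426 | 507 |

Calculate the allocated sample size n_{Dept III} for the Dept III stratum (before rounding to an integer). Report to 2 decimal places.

Neyman allocation: nₕ = n·NₕSₕ / Σⱼ NⱼSⱼ.
Σ NⱼSⱼ = 1988·729 + 23824·471 + 7426·507 = 1.6435338 × 10^7.
n_{Dept III} = 1174·23824·471 / (1.6435338 × 10^7) = 801.54.

801.54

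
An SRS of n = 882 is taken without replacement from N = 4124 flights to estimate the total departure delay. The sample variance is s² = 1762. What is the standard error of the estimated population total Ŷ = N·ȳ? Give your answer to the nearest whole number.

Var(Ŷ) = N²·Var(ȳ) = N²·(1 − n/N)·s²/n.
f = 882/4124 = 0.21387003; Var(ȳ) = 0.78612997·1762/882 = 1.5704773.
Var(Ŷ) = 4124² · 1.5704773 = 2.6709698 × 10^7.
SE(Ŷ) = √(2.6709698 × 10^7) = 5168.

5168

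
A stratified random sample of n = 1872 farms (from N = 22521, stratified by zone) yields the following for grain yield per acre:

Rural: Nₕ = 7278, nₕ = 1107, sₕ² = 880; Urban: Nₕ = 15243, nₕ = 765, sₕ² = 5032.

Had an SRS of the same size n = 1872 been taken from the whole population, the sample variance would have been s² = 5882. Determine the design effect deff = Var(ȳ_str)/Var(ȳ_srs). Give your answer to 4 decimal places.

1.0179

Var(ȳ_str) = Σ Wₕ²(1−fₕ)sₕ²/nₕ with Wₕ = Nₕ/22521:
  Rural: (7278/22521)²·(1−1107/7278)·880/1107 = 0.070392649
  Urban: (15243/22521)²·(1−765/15243)·5032/765 = 2.8620873
  → Var(ȳ_str) = 2.9324799.
Var(ȳ_srs) = (1 − 1872/22521)·5882/1872 = 2.8809156.
deff = 2.9324799 / 2.8809156 = 1.0179.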